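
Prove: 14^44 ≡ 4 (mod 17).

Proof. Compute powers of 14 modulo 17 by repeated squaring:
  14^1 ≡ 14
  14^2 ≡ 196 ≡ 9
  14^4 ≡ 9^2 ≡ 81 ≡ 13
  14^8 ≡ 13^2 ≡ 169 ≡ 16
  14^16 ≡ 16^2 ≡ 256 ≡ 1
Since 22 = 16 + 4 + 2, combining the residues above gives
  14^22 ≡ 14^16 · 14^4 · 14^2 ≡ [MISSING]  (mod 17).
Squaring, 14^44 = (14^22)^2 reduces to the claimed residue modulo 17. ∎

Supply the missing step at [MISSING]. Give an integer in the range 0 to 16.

15

Multiply the listed residues: 1 · 13 · 9 = 13 → 117.
Reducing modulo 17: 117 = 6·17 + 15, so 14^22 ≡ 15.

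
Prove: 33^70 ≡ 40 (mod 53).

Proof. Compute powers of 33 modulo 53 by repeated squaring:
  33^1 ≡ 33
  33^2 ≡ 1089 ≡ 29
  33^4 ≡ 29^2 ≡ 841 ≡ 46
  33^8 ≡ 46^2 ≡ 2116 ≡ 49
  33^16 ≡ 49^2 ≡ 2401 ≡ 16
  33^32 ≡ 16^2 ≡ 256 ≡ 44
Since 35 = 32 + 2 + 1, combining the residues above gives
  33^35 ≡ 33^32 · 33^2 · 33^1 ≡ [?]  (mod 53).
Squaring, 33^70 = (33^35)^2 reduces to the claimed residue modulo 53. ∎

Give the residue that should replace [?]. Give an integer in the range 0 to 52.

26

33^32 · 33^2 · 33^1 ≡ 44 · 29 · 33 = 42108.
42108 mod 53 = 26, so 33^35 ≡ 26 (mod 53).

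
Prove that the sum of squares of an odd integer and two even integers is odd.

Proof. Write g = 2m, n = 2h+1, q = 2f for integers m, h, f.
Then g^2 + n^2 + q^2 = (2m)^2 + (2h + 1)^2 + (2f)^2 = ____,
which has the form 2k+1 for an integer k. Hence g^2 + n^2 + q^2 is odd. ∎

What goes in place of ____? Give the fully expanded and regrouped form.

2(2f^2 + 2h^2 + 2h + 2m^2) + 1

Expanding: (2m)^2 + (2h + 1)^2 + (2f)^2 = 4f^2 + 4h^2 + 4h + 4m^2 + 1.
Every term except the constant is even, so this is 2(2f^2 + 2h^2 + 2h + 2m^2) + 1,
and 2f^2 + 2h^2 + 2h + 2m^2 ∈ ℤ gives the required form.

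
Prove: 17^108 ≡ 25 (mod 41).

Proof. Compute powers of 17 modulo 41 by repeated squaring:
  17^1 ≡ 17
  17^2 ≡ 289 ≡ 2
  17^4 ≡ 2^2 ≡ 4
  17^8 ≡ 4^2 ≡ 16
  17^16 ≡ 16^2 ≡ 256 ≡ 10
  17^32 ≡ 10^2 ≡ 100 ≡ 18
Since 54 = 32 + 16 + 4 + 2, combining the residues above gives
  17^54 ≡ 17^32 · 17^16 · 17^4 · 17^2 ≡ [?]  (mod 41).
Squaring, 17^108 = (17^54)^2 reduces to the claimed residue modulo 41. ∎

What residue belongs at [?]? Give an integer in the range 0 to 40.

5

Multiply the listed residues: 18 · 10 · 4 · 2 = 180 → 720 → 1440.
Reducing modulo 41: 1440 = 35·41 + 5, so 17^54 ≡ 5.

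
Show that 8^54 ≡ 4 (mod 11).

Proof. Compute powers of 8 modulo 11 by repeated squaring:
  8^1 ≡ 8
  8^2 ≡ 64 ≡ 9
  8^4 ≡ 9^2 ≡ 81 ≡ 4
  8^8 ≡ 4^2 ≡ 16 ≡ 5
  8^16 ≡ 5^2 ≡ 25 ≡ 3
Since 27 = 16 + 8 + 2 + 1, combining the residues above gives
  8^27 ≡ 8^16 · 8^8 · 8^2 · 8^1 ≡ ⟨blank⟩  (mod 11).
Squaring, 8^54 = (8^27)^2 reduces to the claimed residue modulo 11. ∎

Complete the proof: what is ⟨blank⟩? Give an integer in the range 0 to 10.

Multiply the listed residues: 3 · 5 · 9 · 8 = 15 → 135 → 1080.
Reducing modulo 11: 1080 = 98·11 + 2, so 8^27 ≡ 2.

2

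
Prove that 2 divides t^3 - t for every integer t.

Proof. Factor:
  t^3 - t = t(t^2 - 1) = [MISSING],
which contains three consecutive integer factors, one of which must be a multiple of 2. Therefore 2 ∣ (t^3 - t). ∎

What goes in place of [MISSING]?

(t - 1)t(t + 1)

t(t^2 - 1) = t(t - 1)(t + 1) = (t - 1)t(t + 1).
These three factors are consecutive integers, so their product is divisible by 2.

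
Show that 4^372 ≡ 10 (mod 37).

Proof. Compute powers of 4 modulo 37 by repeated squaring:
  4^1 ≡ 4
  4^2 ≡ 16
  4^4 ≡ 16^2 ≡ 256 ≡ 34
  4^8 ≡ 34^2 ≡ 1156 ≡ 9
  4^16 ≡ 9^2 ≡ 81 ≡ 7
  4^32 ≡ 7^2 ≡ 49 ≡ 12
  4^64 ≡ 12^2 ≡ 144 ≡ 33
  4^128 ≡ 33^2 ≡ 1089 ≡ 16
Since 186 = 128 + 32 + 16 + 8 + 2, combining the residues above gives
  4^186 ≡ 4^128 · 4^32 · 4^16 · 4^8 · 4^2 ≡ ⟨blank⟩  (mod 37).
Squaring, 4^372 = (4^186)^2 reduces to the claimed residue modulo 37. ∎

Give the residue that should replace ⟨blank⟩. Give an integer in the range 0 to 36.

26

Multiply the listed residues: 16 · 12 · 7 · 9 · 16 = 192 → 1344 → 12096 → 193536.
Reducing modulo 37: 193536 = 5230·37 + 26, so 4^186 ≡ 26.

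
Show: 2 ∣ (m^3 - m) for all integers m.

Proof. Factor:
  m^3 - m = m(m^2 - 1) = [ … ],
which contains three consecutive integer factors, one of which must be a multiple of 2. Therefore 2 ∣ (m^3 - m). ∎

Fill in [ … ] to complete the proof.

m(m^2 - 1) = m(m - 1)(m + 1) = (m - 1)m(m + 1).
These three factors are consecutive integers, so their product is divisible by 2.

(m - 1)m(m + 1)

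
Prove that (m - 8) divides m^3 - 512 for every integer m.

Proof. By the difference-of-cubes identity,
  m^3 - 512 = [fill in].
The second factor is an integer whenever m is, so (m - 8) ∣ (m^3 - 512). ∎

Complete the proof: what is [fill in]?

(m - 8)(m^2 + 8m + 64)

a^3 - b^3 = (a - b)(a^2 + ab + b^2). With a = m, b = 8:
m^3 - 512 = (m - 8)(m^2 + 8m + 64).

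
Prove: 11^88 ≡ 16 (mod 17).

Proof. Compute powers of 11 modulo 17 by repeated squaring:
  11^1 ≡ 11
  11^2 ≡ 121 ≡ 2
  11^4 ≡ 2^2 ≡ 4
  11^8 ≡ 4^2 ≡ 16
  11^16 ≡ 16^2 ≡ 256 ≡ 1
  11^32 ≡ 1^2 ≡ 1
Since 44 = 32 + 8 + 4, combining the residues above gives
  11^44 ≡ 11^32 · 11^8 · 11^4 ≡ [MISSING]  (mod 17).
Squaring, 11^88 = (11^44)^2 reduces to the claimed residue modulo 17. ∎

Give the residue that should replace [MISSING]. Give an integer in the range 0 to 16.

Multiply the listed residues: 1 · 16 · 4 = 16 → 64.
Reducing modulo 17: 64 = 3·17 + 13, so 11^44 ≡ 13.

13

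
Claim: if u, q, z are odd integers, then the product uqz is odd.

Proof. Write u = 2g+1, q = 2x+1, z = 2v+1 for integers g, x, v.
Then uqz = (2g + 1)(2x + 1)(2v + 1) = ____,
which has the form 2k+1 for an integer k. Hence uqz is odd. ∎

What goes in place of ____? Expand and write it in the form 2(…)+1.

2(4gvx + 2gv + 2gx + g + 2vx + v + x) + 1

Expanding: (2g + 1)(2x + 1)(2v + 1) = 8gvx + 4gv + 4gx + 2g + 4vx + 2v + 2x + 1.
Every term except the constant is even, so this is 2(4gvx + 2gv + 2gx + g + 2vx + v + x) + 1,
and 4gvx + 2gv + 2gx + g + 2vx + v + x ∈ ℤ gives the required form.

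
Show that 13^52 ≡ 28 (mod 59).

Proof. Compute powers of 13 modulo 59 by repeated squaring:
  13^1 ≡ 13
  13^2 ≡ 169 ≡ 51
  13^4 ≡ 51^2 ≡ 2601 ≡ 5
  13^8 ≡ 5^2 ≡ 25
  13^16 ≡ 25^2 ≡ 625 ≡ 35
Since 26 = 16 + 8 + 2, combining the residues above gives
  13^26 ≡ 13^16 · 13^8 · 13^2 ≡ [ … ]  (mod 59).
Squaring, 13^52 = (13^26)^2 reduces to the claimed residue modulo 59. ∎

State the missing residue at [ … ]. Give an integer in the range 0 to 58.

21

13^16 · 13^8 · 13^2 ≡ 35 · 25 · 51 = 44625.
44625 mod 59 = 21, so 13^26 ≡ 21 (mod 59).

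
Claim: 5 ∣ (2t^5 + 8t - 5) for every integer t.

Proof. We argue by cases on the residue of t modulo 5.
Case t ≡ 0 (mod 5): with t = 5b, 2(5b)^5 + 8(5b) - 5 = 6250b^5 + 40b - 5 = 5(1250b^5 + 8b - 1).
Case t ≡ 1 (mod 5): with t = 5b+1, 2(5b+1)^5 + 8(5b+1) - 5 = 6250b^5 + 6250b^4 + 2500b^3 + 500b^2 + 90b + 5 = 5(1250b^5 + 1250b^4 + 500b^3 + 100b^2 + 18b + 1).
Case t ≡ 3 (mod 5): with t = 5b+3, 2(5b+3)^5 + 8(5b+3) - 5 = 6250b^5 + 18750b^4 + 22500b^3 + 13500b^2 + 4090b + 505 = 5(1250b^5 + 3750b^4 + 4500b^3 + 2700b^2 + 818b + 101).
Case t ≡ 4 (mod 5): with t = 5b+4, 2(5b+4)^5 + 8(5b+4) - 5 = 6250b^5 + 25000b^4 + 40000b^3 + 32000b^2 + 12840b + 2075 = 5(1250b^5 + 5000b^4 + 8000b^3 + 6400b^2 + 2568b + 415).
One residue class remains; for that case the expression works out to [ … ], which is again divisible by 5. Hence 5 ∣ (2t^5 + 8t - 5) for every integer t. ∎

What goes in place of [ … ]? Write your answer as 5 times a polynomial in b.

Only t ≡ 2 (mod 5) is unaccounted for. Put t = 5b+2:
2(5b+2)^5 + 8(5b+2) - 5 expands to 6250b^5 + 12500b^4 + 10000b^3 + 4000b^2 + 840b + 75,
and factoring out 5 leaves 5(1250b^5 + 2500b^4 + 2000b^3 + 800b^2 + 168b + 15).

5(1250b^5 + 2500b^4 + 2000b^3 + 800b^2 + 168b + 15)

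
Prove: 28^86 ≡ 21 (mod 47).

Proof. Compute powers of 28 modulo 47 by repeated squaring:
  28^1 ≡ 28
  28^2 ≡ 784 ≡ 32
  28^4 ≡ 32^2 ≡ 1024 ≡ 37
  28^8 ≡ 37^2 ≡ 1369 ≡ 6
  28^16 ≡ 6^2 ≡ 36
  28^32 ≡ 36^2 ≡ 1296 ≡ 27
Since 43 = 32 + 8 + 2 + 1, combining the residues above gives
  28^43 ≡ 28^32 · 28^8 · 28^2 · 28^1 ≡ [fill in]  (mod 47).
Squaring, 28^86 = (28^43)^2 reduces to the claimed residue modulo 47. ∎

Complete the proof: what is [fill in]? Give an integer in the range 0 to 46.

28^32 · 28^8 · 28^2 · 28^1 ≡ 27 · 6 · 32 · 28 = 145152.
145152 mod 47 = 16, so 28^43 ≡ 16 (mod 47).

16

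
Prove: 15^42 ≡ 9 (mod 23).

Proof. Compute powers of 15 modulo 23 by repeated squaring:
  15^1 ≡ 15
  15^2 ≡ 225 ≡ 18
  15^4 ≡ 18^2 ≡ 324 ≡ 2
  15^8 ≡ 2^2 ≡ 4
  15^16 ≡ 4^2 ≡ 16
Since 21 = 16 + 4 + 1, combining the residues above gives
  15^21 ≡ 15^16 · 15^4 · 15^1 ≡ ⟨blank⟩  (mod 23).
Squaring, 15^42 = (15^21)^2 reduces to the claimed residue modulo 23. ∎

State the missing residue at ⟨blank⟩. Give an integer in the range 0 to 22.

20

Multiply the listed residues: 16 · 2 · 15 = 32 → 480.
Reducing modulo 23: 480 = 20·23 + 20, so 15^21 ≡ 20.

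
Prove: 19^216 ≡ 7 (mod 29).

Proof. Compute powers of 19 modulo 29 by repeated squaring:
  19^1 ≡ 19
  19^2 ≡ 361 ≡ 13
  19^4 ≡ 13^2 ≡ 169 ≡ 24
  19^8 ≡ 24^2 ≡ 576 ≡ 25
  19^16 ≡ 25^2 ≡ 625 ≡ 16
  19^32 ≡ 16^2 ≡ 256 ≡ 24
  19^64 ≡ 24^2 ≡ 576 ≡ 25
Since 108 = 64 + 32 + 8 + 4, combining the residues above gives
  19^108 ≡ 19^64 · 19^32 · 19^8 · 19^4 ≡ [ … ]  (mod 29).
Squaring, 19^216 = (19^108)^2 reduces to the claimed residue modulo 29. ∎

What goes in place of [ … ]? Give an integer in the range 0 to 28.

19^64 · 19^32 · 19^8 · 19^4 ≡ 25 · 24 · 25 · 24 = 360000.
360000 mod 29 = 23, so 19^108 ≡ 23 (mod 29).

23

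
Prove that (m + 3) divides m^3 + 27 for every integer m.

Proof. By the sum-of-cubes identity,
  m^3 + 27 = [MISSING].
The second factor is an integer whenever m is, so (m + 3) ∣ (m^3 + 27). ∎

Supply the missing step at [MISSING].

(m + 3)(m^2 - 3m + 9)

Polynomial division of m^3 + 27 by m + 3 leaves remainder 0 and quotient m^2 - 3m + 9.
Hence m^3 + 27 = (m + 3)(m^2 - 3m + 9).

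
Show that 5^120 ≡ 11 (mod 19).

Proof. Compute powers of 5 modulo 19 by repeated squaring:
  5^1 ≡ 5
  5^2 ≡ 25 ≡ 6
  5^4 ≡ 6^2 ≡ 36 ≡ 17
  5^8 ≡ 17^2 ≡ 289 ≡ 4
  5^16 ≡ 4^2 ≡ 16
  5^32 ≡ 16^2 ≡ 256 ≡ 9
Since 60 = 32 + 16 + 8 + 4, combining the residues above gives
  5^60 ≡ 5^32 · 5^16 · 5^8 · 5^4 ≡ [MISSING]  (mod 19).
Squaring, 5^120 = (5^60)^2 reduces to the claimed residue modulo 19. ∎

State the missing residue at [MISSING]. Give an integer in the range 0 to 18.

5^32 · 5^16 · 5^8 · 5^4 ≡ 9 · 16 · 4 · 17 = 9792.
9792 mod 19 = 7, so 5^60 ≡ 7 (mod 19).

7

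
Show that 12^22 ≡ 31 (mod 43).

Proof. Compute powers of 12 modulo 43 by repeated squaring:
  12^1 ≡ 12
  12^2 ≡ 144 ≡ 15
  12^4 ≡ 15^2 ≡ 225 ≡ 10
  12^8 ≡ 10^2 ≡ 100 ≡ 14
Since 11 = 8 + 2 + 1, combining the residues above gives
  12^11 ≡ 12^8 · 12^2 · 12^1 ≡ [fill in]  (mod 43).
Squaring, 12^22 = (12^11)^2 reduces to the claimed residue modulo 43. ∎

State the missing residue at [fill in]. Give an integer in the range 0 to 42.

26

12^8 · 12^2 · 12^1 ≡ 14 · 15 · 12 = 2520.
2520 mod 43 = 26, so 12^11 ≡ 26 (mod 43).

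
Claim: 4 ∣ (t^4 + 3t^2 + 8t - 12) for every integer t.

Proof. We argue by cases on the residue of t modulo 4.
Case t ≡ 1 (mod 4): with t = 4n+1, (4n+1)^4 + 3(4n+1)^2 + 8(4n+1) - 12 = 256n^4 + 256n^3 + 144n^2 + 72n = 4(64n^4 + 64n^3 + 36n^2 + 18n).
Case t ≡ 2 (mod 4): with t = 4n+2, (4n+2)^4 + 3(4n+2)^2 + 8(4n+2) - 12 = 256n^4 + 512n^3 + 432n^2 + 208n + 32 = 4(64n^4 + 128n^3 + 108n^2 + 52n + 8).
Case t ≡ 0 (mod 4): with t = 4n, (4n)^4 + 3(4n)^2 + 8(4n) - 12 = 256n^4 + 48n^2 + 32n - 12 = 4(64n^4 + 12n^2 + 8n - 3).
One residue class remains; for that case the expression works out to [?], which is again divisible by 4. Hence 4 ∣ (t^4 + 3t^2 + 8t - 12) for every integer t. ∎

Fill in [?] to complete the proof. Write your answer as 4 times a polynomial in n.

4(64n^4 + 192n^3 + 228n^2 + 134n + 30)

The residues treated are {1, 2, 0}, so the missing case is t ≡ 3 (mod 4); write t = 4n+3.
Then (4n+3)^4 + 3(4n+3)^2 + 8(4n+3) - 12 = 256n^4 + 768n^3 + 912n^2 + 536n + 120 = 4(64n^4 + 192n^3 + 228n^2 + 134n + 30).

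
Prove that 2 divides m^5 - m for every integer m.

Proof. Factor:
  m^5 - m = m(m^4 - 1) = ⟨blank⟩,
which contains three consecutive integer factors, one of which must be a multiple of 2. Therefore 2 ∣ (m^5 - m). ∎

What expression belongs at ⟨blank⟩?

(m - 1)m(m + 1)(m^2 + 1)

m^4 - 1 = (m^2 - 1)(m^2 + 1), and m^2 - 1 = (m-1)(m+1).
So m(m^4 - 1) = (m - 1)m(m + 1)(m^2 + 1).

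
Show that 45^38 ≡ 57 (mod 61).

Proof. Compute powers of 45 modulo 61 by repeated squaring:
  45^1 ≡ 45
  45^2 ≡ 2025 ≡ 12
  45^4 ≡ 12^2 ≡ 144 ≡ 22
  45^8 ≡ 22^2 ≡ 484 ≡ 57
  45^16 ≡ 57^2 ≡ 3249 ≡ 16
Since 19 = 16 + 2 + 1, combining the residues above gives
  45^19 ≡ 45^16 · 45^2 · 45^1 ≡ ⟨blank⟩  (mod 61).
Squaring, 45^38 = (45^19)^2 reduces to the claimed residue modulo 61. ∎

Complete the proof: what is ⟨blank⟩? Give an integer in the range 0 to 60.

39

Multiply the listed residues: 16 · 12 · 45 = 192 → 8640.
Reducing modulo 61: 8640 = 141·61 + 39, so 45^19 ≡ 39.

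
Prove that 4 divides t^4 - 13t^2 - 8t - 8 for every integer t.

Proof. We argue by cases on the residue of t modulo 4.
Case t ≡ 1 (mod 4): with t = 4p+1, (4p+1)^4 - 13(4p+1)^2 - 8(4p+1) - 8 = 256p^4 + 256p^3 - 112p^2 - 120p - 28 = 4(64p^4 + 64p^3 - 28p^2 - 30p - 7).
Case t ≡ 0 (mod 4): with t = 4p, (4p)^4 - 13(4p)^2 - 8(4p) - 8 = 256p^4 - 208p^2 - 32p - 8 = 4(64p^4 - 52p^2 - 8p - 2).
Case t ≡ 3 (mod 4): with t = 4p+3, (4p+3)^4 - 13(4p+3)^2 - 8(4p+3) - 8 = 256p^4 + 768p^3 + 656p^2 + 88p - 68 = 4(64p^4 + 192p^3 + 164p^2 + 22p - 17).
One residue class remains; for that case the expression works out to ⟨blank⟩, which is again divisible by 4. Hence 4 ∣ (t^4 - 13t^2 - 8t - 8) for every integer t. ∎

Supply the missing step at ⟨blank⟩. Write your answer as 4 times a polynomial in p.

4(64p^4 + 128p^3 + 44p^2 - 28p - 15)

Only t ≡ 2 (mod 4) is unaccounted for. Put t = 4p+2:
(4p+2)^4 - 13(4p+2)^2 - 8(4p+2) - 8 expands to 256p^4 + 512p^3 + 176p^2 - 112p - 60,
and factoring out 4 leaves 4(64p^4 + 128p^3 + 44p^2 - 28p - 15).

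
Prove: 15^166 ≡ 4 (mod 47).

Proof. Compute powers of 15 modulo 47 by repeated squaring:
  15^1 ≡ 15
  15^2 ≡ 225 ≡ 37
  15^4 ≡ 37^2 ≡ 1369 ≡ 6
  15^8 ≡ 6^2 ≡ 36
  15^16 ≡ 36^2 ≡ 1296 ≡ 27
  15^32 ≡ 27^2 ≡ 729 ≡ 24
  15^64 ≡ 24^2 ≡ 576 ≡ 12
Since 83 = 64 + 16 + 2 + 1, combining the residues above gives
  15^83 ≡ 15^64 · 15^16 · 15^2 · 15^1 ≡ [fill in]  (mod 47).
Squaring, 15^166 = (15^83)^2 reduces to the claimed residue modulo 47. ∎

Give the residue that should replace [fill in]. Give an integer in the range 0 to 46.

Multiply the listed residues: 12 · 27 · 37 · 15 = 324 → 11988 → 179820.
Reducing modulo 47: 179820 = 3825·47 + 45, so 15^83 ≡ 45.

45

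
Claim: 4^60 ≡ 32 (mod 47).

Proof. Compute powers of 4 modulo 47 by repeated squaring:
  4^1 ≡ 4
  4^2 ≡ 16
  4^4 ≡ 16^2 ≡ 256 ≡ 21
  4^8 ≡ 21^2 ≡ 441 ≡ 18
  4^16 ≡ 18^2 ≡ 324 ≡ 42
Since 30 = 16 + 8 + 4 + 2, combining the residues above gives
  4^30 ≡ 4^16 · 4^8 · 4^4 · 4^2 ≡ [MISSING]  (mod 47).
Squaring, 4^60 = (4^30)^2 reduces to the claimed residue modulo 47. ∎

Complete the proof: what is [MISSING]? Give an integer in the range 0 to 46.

28

Multiply the listed residues: 42 · 18 · 21 · 16 = 756 → 15876 → 254016.
Reducing modulo 47: 254016 = 5404·47 + 28, so 4^30 ≡ 28.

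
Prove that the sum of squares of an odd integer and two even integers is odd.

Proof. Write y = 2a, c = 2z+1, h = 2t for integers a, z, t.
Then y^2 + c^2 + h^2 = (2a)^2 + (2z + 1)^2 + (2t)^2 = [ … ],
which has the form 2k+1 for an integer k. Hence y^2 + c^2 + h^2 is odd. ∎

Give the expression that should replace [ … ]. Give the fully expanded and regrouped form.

(2a)^2 + (2z + 1)^2 + (2t)^2 = 4a^2 + 4t^2 + 4z^2 + 4z + 1
= 2(2a^2 + 2t^2 + 2z^2 + 2z) + 1.
Since 2a^2 + 2t^2 + 2z^2 + 2z is an integer, the sum of squares is of the form 2k+1 for an integer k.

2(2a^2 + 2t^2 + 2z^2 + 2z) + 1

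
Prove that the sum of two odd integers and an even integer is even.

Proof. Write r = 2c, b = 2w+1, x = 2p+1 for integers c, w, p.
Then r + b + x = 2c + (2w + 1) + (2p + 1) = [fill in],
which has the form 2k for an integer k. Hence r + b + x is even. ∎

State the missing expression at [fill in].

2(c + p + w + 1)

2c + (2w + 1) + (2p + 1) = 2c + 2p + 2w + 2
= 2(c + p + w + 1).
Since c + p + w + 1 is an integer, the sum is of the form 2k for an integer k.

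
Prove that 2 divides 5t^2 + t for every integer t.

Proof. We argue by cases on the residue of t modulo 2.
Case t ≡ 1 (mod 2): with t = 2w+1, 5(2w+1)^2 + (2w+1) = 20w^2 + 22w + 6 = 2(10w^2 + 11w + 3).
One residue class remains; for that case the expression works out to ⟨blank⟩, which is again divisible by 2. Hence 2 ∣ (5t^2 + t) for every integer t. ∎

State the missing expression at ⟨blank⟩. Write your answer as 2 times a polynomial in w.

Only t ≡ 0 (mod 2) is unaccounted for. Put t = 2w:
5(2w)^2 + (2w) expands to 20w^2 + 2w,
and factoring out 2 leaves 2(10w^2 + w).

2(10w^2 + w)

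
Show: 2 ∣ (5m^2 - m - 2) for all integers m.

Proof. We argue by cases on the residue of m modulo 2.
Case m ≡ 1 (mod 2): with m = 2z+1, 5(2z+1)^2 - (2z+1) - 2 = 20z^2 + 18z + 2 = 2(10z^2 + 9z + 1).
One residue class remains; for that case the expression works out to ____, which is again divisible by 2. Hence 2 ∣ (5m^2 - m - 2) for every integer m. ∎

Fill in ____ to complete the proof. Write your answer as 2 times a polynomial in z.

2(10z^2 - z - 1)

The residues treated are {1}, so the missing case is m ≡ 0 (mod 2); write m = 2z.
Then 5(2z)^2 - (2z) - 2 = 20z^2 - 2z - 2 = 2(10z^2 - z - 1).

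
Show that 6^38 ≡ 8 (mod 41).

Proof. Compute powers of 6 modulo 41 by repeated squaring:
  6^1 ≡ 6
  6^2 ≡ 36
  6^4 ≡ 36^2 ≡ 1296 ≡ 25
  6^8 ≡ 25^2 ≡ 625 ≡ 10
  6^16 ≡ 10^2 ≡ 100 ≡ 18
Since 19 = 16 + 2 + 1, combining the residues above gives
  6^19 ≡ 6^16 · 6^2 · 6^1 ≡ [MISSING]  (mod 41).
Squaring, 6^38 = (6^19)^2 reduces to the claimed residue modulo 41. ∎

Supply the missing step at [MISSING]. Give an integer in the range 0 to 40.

Multiply the listed residues: 18 · 36 · 6 = 648 → 3888.
Reducing modulo 41: 3888 = 94·41 + 34, so 6^19 ≡ 34.

34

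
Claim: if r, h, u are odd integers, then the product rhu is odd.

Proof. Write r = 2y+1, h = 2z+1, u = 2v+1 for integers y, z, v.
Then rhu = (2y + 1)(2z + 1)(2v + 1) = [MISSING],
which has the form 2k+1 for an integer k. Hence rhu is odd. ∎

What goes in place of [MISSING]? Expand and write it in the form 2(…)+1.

2(4vyz + 2vy + 2vz + v + 2yz + y + z) + 1

Expanding: (2y + 1)(2z + 1)(2v + 1) = 8vyz + 4vy + 4vz + 2v + 4yz + 2y + 2z + 1.
Every term except the constant is even, so this is 2(4vyz + 2vy + 2vz + v + 2yz + y + z) + 1,
and 4vyz + 2vy + 2vz + v + 2yz + y + z ∈ ℤ gives the required form.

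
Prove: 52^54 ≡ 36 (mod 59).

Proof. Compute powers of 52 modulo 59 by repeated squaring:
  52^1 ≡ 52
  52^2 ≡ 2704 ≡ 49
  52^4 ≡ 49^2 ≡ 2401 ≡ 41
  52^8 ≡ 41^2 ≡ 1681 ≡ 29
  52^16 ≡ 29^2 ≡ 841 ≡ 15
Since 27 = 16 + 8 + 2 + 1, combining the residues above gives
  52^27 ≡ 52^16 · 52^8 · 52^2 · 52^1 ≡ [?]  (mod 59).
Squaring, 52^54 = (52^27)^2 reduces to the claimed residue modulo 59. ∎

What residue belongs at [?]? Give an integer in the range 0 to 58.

6

Multiply the listed residues: 15 · 29 · 49 · 52 = 435 → 21315 → 1108380.
Reducing modulo 59: 1108380 = 18786·59 + 6, so 52^27 ≡ 6.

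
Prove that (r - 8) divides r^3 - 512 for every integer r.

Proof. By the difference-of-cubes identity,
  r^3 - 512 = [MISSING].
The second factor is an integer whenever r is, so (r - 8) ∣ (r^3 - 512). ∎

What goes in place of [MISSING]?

a^3 - b^3 = (a - b)(a^2 + ab + b^2). With a = r, b = 8:
r^3 - 512 = (r - 8)(r^2 + 8r + 64).

(r - 8)(r^2 + 8r + 64)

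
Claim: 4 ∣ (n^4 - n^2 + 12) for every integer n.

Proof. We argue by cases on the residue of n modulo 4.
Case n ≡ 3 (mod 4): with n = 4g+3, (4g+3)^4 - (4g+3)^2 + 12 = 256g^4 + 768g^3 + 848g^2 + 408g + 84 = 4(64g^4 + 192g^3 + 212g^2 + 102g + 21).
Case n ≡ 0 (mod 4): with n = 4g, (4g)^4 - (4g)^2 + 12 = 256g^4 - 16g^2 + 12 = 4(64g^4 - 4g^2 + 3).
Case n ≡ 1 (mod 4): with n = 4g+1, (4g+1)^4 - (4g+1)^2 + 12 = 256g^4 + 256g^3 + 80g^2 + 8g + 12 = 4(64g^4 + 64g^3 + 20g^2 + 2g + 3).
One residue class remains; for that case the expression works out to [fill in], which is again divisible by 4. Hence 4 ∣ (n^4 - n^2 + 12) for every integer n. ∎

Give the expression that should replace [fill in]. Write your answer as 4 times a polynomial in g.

4(64g^4 + 128g^3 + 92g^2 + 28g + 6)

Only n ≡ 2 (mod 4) is unaccounted for. Put n = 4g+2:
(4g+2)^4 - (4g+2)^2 + 12 expands to 256g^4 + 512g^3 + 368g^2 + 112g + 24,
and factoring out 4 leaves 4(64g^4 + 128g^3 + 92g^2 + 28g + 6).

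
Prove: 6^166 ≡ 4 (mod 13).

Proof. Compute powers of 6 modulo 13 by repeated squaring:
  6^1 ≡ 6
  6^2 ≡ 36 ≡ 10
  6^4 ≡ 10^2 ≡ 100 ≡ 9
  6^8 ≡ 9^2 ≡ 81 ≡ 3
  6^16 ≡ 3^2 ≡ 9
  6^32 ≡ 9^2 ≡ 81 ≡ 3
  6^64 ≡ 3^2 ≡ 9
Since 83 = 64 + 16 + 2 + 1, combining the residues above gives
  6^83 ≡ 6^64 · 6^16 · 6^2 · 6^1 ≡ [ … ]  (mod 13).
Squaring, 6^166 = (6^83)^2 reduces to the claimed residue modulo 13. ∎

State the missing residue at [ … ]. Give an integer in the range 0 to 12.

Multiply the listed residues: 9 · 9 · 10 · 6 = 81 → 810 → 4860.
Reducing modulo 13: 4860 = 373·13 + 11, so 6^83 ≡ 11.

11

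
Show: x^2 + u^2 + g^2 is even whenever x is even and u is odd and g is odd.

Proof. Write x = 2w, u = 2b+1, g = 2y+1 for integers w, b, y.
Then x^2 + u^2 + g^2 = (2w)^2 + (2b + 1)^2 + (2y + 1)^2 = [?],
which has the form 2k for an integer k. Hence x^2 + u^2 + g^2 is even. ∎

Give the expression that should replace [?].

Expanding: (2w)^2 + (2b + 1)^2 + (2y + 1)^2 = 4b^2 + 4b + 4w^2 + 4y^2 + 4y + 2.
Every term is even; pulling out the factor of 2 gives 2(2b^2 + 2b + 2w^2 + 2y^2 + 2y + 1).

2(2b^2 + 2b + 2w^2 + 2y^2 + 2y + 1)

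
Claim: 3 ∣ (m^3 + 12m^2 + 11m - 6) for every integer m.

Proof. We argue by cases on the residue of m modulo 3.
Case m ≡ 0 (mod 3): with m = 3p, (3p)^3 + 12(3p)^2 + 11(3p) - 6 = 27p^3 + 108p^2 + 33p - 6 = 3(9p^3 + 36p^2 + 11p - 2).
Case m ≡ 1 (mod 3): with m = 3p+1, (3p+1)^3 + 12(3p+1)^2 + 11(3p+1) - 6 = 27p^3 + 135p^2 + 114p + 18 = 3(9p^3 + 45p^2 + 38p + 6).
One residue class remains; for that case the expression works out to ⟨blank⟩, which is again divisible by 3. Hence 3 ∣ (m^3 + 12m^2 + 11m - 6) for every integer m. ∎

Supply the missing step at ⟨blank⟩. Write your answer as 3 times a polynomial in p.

Only m ≡ 2 (mod 3) is unaccounted for. Put m = 3p+2:
(3p+2)^3 + 12(3p+2)^2 + 11(3p+2) - 6 expands to 27p^3 + 162p^2 + 213p + 72,
and factoring out 3 leaves 3(9p^3 + 54p^2 + 71p + 24).

3(9p^3 + 54p^2 + 71p + 24)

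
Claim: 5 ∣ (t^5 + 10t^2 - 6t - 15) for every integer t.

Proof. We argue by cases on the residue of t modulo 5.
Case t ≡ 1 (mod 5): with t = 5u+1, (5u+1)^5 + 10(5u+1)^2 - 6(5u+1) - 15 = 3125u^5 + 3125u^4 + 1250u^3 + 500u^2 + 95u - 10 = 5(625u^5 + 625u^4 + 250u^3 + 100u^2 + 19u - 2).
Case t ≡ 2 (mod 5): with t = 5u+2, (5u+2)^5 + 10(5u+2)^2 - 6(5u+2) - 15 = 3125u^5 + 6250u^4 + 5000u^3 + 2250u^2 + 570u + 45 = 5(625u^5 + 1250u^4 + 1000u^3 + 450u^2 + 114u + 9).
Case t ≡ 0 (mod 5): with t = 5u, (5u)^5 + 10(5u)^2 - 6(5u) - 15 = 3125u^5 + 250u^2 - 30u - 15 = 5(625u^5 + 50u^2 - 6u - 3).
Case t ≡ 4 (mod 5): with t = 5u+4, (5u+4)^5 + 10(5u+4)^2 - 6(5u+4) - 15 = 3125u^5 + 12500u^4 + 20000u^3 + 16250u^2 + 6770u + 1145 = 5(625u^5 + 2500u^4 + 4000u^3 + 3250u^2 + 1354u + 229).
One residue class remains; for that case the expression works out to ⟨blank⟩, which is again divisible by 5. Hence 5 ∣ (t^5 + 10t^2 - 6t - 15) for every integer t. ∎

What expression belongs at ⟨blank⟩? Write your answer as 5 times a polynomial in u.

5(625u^5 + 1875u^4 + 2250u^3 + 1400u^2 + 459u + 60)

The residues treated are {1, 2, 0, 4}, so the missing case is t ≡ 3 (mod 5); write t = 5u+3.
Then (5u+3)^5 + 10(5u+3)^2 - 6(5u+3) - 15 = 3125u^5 + 9375u^4 + 11250u^3 + 7000u^2 + 2295u + 300 = 5(625u^5 + 1875u^4 + 2250u^3 + 1400u^2 + 459u + 60).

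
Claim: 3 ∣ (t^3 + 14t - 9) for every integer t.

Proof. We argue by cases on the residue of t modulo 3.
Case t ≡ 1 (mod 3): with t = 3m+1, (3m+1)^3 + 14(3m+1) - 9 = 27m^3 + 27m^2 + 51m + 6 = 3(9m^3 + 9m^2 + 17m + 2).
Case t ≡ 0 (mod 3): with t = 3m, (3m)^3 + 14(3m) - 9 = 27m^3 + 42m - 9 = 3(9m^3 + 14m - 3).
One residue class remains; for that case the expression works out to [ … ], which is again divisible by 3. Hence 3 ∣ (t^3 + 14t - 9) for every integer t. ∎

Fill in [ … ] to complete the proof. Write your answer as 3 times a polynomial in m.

Only t ≡ 2 (mod 3) is unaccounted for. Put t = 3m+2:
(3m+2)^3 + 14(3m+2) - 9 expands to 27m^3 + 54m^2 + 78m + 27,
and factoring out 3 leaves 3(9m^3 + 18m^2 + 26m + 9).

3(9m^3 + 18m^2 + 26m + 9)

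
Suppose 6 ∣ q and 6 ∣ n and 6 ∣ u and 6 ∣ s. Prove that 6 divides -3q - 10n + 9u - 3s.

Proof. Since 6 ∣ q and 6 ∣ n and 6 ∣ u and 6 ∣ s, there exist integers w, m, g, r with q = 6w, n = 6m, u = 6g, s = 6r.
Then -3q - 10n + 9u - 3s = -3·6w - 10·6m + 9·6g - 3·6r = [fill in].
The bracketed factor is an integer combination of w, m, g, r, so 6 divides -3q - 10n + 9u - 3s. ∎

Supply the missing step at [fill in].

Each term has a factor of 6: -3·6w - 10·6m + 9·6g - 3·6r = 6·(9g - 10m - 3r - 3w).
Since 9g - 10m - 3r - 3w is an integer, 6 ∣ (-3q - 10n + 9u - 3s).

6(9g - 10m - 3r - 3w)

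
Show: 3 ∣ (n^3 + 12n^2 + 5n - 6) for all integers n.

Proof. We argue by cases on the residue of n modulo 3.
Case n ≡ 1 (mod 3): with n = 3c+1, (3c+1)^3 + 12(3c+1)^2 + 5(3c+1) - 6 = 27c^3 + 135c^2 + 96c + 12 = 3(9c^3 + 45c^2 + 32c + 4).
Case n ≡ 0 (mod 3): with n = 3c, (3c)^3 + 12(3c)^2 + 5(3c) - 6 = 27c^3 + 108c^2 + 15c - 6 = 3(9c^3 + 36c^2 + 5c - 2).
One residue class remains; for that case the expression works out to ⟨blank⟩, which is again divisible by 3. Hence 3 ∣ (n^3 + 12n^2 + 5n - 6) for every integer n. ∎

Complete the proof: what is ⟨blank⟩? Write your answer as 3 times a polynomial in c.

3(9c^3 + 54c^2 + 65c + 20)

The residues treated are {1, 0}, so the missing case is n ≡ 2 (mod 3); write n = 3c+2.
Then (3c+2)^3 + 12(3c+2)^2 + 5(3c+2) - 6 = 27c^3 + 162c^2 + 195c + 60 = 3(9c^3 + 54c^2 + 65c + 20).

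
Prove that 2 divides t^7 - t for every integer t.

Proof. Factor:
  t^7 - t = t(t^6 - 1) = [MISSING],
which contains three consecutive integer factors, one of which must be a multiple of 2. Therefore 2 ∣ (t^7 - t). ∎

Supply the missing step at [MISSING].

t^6 - 1 = (t^2 - 1)(t^4 + t^2 + 1), and t^2 - 1 = (t-1)(t+1).
So t(t^6 - 1) = (t - 1)t(t + 1)(t^4 + t^2 + 1).

(t - 1)t(t + 1)(t^4 + t^2 + 1)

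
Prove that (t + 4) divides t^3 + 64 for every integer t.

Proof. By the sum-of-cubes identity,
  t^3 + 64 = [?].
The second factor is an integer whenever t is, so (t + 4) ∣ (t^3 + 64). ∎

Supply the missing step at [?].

(t + 4)(t^2 - 4t + 16)

Polynomial division of t^3 + 64 by t + 4 leaves remainder 0 and quotient t^2 - 4t + 16.
Hence t^3 + 64 = (t + 4)(t^2 - 4t + 16).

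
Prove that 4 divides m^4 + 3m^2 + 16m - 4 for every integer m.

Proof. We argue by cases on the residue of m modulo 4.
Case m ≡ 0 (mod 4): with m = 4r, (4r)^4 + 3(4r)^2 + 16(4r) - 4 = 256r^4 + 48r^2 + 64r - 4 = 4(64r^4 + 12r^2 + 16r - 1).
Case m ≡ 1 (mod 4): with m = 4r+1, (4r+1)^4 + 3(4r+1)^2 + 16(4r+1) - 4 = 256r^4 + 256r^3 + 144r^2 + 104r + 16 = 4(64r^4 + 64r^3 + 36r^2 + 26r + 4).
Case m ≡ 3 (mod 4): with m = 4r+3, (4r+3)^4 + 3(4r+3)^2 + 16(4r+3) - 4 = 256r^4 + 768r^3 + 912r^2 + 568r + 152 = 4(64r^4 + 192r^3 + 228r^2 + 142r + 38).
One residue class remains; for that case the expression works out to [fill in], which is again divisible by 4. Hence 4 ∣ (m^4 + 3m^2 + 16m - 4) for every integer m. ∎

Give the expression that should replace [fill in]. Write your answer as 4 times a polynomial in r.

4(64r^4 + 128r^3 + 108r^2 + 60r + 14)

The residues treated are {0, 1, 3}, so the missing case is m ≡ 2 (mod 4); write m = 4r+2.
Then (4r+2)^4 + 3(4r+2)^2 + 16(4r+2) - 4 = 256r^4 + 512r^3 + 432r^2 + 240r + 56 = 4(64r^4 + 128r^3 + 108r^2 + 60r + 14).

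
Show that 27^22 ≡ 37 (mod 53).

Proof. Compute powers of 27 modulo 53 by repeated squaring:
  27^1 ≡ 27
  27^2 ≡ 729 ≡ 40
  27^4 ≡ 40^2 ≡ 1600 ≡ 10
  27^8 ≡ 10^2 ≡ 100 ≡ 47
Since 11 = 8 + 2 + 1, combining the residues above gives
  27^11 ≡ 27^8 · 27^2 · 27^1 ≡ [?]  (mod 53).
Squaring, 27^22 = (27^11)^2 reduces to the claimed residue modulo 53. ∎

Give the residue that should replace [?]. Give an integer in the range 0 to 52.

27^8 · 27^2 · 27^1 ≡ 47 · 40 · 27 = 50760.
50760 mod 53 = 39, so 27^11 ≡ 39 (mod 53).

39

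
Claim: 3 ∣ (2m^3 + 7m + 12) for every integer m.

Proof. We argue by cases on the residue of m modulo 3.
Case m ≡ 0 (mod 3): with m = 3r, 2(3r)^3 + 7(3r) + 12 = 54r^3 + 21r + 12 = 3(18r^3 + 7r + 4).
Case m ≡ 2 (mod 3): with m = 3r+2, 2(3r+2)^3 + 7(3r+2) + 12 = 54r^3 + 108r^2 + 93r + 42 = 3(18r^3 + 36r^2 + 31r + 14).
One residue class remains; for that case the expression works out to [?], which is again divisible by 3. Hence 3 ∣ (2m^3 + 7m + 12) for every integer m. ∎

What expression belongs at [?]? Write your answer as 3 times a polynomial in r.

The residues treated are {0, 2}, so the missing case is m ≡ 1 (mod 3); write m = 3r+1.
Then 2(3r+1)^3 + 7(3r+1) + 12 = 54r^3 + 54r^2 + 39r + 21 = 3(18r^3 + 18r^2 + 13r + 7).

3(18r^3 + 18r^2 + 13r + 7)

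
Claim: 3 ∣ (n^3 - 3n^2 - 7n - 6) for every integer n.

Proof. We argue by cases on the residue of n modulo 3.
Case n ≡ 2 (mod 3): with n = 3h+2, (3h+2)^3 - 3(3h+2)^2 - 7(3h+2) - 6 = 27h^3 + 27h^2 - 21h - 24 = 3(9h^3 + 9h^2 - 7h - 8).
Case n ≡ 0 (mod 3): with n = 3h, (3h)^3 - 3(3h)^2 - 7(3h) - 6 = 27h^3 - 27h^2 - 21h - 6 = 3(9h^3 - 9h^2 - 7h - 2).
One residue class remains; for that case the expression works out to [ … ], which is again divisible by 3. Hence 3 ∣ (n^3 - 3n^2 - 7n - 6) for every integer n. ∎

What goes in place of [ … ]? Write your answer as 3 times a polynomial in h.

3(9h^3 - 10h - 5)

The residues treated are {2, 0}, so the missing case is n ≡ 1 (mod 3); write n = 3h+1.
Then (3h+1)^3 - 3(3h+1)^2 - 7(3h+1) - 6 = 27h^3 - 30h - 15 = 3(9h^3 - 10h - 5).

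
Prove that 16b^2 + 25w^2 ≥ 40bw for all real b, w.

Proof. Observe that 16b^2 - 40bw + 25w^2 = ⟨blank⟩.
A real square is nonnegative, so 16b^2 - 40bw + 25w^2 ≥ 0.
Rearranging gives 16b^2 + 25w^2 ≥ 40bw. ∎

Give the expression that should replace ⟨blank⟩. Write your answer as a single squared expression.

16b^2 - 40bw + 25w^2 is a perfect-square trinomial: the outer terms are (4b)^2 and (5w)^2, and the cross term is -2·4b·5w.
So 16b^2 - 40bw + 25w^2 = (4b - 5w)^2 ≥ 0.

(4b - 5w)^2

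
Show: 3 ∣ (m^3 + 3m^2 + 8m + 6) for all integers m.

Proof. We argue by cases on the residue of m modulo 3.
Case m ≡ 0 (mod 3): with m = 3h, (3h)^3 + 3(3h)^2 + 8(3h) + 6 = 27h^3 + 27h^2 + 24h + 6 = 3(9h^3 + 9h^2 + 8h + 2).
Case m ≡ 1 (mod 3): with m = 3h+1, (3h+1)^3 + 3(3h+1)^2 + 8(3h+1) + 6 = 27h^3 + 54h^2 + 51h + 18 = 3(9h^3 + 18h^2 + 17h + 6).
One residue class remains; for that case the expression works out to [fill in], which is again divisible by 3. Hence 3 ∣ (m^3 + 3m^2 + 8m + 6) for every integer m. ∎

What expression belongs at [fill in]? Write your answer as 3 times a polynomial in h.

Only m ≡ 2 (mod 3) is unaccounted for. Put m = 3h+2:
(3h+2)^3 + 3(3h+2)^2 + 8(3h+2) + 6 expands to 27h^3 + 81h^2 + 96h + 42,
and factoring out 3 leaves 3(9h^3 + 27h^2 + 32h + 14).

3(9h^3 + 27h^2 + 32h + 14)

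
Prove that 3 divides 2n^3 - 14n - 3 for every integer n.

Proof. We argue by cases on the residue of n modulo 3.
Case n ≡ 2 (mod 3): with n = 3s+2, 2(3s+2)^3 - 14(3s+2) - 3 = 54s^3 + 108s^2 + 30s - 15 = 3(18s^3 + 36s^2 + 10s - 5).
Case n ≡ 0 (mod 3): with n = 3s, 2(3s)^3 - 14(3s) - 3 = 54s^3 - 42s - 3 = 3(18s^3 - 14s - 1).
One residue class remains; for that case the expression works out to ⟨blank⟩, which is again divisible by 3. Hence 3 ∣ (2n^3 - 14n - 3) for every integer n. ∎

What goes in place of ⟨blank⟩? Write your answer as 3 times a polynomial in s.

3(18s^3 + 18s^2 - 8s - 5)

The residues treated are {2, 0}, so the missing case is n ≡ 1 (mod 3); write n = 3s+1.
Then 2(3s+1)^3 - 14(3s+1) - 3 = 54s^3 + 54s^2 - 24s - 15 = 3(18s^3 + 18s^2 - 8s - 5).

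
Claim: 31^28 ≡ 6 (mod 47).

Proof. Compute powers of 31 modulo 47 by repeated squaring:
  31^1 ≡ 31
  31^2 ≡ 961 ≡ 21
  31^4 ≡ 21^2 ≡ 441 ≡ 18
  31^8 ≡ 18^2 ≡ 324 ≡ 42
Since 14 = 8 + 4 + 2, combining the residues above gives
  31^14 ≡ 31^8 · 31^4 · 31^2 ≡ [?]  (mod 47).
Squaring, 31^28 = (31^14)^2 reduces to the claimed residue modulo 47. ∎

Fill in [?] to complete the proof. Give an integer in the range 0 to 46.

37

31^8 · 31^4 · 31^2 ≡ 42 · 18 · 21 = 15876.
15876 mod 47 = 37, so 31^14 ≡ 37 (mod 47).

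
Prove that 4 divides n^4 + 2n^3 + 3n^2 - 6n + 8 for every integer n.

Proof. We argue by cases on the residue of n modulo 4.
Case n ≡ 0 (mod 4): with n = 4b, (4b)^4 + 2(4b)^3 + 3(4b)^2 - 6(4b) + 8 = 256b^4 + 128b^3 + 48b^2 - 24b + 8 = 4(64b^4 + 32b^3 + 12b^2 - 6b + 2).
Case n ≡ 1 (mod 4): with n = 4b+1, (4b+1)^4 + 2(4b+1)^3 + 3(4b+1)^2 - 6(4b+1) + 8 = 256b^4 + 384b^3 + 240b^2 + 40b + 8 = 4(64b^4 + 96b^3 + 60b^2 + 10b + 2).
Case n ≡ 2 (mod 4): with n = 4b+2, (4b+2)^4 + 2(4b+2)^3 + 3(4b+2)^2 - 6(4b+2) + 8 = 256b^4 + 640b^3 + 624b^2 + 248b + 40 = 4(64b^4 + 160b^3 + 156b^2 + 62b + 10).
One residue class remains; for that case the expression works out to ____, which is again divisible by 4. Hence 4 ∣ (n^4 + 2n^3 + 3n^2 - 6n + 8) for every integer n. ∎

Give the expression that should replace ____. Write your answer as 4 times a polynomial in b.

Only n ≡ 3 (mod 4) is unaccounted for. Put n = 4b+3:
(4b+3)^4 + 2(4b+3)^3 + 3(4b+3)^2 - 6(4b+3) + 8 expands to 256b^4 + 896b^3 + 1200b^2 + 696b + 152,
and factoring out 4 leaves 4(64b^4 + 224b^3 + 300b^2 + 174b + 38).

4(64b^4 + 224b^3 + 300b^2 + 174b + 38)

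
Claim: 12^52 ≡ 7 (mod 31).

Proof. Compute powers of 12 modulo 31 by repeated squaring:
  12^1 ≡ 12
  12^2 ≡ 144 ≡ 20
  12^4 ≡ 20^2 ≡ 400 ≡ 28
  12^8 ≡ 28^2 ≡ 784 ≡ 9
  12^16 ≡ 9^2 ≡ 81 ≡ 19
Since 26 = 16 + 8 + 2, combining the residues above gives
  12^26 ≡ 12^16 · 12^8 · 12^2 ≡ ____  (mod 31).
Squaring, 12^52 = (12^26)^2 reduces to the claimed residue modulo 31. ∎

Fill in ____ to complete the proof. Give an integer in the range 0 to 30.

10

12^16 · 12^8 · 12^2 ≡ 19 · 9 · 20 = 3420.
3420 mod 31 = 10, so 12^26 ≡ 10 (mod 31).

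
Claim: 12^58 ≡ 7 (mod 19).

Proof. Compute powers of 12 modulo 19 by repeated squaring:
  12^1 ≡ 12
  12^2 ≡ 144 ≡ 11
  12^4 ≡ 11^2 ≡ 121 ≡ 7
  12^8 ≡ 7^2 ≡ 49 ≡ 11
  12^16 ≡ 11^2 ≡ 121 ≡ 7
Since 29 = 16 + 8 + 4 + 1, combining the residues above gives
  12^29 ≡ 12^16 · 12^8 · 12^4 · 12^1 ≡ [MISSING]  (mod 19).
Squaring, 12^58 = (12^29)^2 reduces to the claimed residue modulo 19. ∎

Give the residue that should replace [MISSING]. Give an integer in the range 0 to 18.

8

12^16 · 12^8 · 12^4 · 12^1 ≡ 7 · 11 · 7 · 12 = 6468.
6468 mod 19 = 8, so 12^29 ≡ 8 (mod 19).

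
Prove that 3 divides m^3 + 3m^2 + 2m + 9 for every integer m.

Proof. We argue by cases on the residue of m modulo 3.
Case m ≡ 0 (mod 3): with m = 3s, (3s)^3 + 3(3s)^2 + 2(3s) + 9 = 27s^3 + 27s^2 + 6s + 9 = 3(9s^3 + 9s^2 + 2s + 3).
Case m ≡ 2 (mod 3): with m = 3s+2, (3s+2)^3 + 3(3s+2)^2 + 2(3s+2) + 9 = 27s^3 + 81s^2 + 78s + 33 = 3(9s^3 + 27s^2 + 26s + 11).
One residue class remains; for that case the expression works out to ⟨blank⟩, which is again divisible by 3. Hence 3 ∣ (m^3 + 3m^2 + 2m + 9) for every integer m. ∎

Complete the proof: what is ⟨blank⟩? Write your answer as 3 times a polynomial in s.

The residues treated are {0, 2}, so the missing case is m ≡ 1 (mod 3); write m = 3s+1.
Then (3s+1)^3 + 3(3s+1)^2 + 2(3s+1) + 9 = 27s^3 + 54s^2 + 33s + 15 = 3(9s^3 + 18s^2 + 11s + 5).

3(9s^3 + 18s^2 + 11s + 5)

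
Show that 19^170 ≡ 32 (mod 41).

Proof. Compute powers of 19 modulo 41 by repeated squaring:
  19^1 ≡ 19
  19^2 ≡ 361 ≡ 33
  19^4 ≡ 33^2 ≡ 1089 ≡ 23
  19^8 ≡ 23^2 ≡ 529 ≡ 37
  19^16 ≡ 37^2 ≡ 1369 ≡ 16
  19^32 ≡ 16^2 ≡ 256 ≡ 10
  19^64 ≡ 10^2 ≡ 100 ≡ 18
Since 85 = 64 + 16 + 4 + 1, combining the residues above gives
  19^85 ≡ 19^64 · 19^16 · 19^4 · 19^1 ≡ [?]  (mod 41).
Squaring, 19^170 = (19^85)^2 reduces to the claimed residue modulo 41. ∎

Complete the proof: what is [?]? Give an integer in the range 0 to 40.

27

19^64 · 19^16 · 19^4 · 19^1 ≡ 18 · 16 · 23 · 19 = 125856.
125856 mod 41 = 27, so 19^85 ≡ 27 (mod 41).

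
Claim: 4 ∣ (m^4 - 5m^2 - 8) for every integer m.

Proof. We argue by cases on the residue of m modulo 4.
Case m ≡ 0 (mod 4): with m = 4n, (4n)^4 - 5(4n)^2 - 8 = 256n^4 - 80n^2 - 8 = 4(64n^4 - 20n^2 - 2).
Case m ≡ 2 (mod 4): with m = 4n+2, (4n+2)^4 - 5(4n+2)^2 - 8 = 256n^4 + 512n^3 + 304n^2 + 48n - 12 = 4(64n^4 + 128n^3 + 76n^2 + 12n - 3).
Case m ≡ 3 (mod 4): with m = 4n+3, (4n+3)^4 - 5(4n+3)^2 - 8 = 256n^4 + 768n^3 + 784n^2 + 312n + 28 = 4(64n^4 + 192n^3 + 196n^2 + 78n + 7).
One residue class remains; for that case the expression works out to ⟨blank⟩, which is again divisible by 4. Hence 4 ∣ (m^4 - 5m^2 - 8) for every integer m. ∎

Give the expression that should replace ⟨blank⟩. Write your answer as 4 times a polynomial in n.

4(64n^4 + 64n^3 + 4n^2 - 6n - 3)

Only m ≡ 1 (mod 4) is unaccounted for. Put m = 4n+1:
(4n+1)^4 - 5(4n+1)^2 - 8 expands to 256n^4 + 256n^3 + 16n^2 - 24n - 12,
and factoring out 4 leaves 4(64n^4 + 64n^3 + 4n^2 - 6n - 3).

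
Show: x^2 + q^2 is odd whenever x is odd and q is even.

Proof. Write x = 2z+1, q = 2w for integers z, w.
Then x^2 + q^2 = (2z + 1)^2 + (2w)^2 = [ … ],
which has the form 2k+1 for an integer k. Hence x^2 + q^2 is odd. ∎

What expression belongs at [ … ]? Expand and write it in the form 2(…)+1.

2(2w^2 + 2z^2 + 2z) + 1

(2z + 1)^2 + (2w)^2 = 4w^2 + 4z^2 + 4z + 1
= 2(2w^2 + 2z^2 + 2z) + 1.
Since 2w^2 + 2z^2 + 2z is an integer, the sum of squares is of the form 2k+1 for an integer k.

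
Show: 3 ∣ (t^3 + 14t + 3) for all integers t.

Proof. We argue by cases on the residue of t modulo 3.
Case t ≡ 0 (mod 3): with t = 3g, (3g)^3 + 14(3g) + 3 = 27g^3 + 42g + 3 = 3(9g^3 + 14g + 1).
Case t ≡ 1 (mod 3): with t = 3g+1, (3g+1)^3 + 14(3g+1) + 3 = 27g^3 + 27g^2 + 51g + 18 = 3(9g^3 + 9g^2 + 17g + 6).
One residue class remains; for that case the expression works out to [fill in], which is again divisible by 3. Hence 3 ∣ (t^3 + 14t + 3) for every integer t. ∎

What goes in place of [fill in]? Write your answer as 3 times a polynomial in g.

The residues treated are {0, 1}, so the missing case is t ≡ 2 (mod 3); write t = 3g+2.
Then (3g+2)^3 + 14(3g+2) + 3 = 27g^3 + 54g^2 + 78g + 39 = 3(9g^3 + 18g^2 + 26g + 13).

3(9g^3 + 18g^2 + 26g + 13)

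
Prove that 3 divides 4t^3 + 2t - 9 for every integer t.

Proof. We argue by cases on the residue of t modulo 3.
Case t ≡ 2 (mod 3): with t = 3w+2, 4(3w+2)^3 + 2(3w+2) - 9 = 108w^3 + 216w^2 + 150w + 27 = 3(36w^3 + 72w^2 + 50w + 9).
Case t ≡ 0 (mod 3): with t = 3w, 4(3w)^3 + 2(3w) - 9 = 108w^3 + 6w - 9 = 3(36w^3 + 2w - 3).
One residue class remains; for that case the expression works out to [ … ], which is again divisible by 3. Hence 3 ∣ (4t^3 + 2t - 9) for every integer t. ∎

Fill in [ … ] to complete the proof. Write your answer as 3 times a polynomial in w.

Only t ≡ 1 (mod 3) is unaccounted for. Put t = 3w+1:
4(3w+1)^3 + 2(3w+1) - 9 expands to 108w^3 + 108w^2 + 42w - 3,
and factoring out 3 leaves 3(36w^3 + 36w^2 + 14w - 1).

3(36w^3 + 36w^2 + 14w - 1)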